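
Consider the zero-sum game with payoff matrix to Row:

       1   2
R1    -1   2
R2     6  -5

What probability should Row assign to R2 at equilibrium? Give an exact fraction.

Row minima: R1 → -1, R2 → -5; maximin = -1.
Column maxima: 1 → 6, 2 → 2; minimax = 2.
-1 ≠ 2, so there is no saddle point; optimal play is mixed.
Let Row play R1 with probability p. Expected payoff against 1: (-1)p + 6(1−p) = −7p + 6; against 2: 2p + (-5)(1−p) = 7p − 5.
Setting these equal: −7p + 6 = 7p − 5 ⇒ −14p = -11 ⇒ p = 11/14, and the value is (-7)·(11/14) + 6 = 1/2.
For Column: with q = P(1), equating R1's and R2's payoffs gives −3q + 2 = 11q − 5 ⇒ q = 1/2.

3/14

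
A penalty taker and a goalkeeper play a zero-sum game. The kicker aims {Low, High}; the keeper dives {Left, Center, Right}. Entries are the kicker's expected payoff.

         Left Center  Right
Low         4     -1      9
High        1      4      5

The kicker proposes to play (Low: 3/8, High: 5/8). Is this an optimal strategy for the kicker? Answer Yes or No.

Against Left this mix gives (3/8)·4 + (5/8)·1 = 17/8.
Against Center this mix gives (3/8)·(-1) + (5/8)·4 = 17/8.
Against Right this mix gives (3/8)·9 + (5/8)·5 = 13/2.
All of the keeper's active replies (Left, Center) yield 17/8, and no column does worse for the kicker. The mix makes the keeper indifferent and guarantees 17/8, so it is optimal.

Yes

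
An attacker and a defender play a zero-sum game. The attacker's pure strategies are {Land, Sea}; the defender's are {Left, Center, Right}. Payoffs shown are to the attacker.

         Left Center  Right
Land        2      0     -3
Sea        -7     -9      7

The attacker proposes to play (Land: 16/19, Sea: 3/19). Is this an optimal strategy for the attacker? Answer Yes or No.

Yes

Against Left this mix gives (16/19)·2 + (3/19)·(-7) = 11/19.
Against Center this mix gives (16/19)·0 + (3/19)·(-9) = -27/19.
Against Right this mix gives (16/19)·(-3) + (3/19)·7 = -27/19.
All of the defender's active replies (Center, Right) yield -27/19, and no column does worse for the attacker. The mix makes the defender indifferent and guarantees -27/19, so it is optimal.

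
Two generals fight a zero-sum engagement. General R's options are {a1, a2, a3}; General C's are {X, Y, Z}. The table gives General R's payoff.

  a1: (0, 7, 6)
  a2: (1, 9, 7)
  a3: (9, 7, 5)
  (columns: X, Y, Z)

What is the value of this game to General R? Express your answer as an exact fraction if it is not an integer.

Row minima: a1 → 0, a2 → 1, a3 → 5; maximin = 5.
Column maxima: X → 9, Y → 9, Z → 7; minimax = 7.
5 ≠ 7, so there is no saddle point; optimal play is mixed.
a1 is strictly dominated by a2, so General R never plays it.
Y is strictly dominated by Z (it gives General R strictly more in every row), so General C never plays it.
On the remaining 2×2 (a2, a3 vs X, Z):
Let General R play a2 with probability p. Expected payoff against X: 1p + 9(1−p) = −8p + 9; against Z: 7p + 5(1−p) = 2p + 5.
Setting these equal: −8p + 9 = 2p + 5 ⇒ −10p = -4 ⇒ p = 2/5, and the value is (-8)·(2/5) + 9 = 29/5.
For General C: with q = P(X), equating a2's and a3's payoffs gives −6q + 7 = 4q + 5 ⇒ q = 1/5.

29/5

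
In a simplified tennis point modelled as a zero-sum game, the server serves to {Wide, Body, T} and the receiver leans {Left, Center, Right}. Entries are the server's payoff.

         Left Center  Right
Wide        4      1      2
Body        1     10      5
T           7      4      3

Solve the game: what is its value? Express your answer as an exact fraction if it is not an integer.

4

Row minima: Wide → 1, Body → 1, T → 3; maximin = 3.
Column maxima: Left → 7, Center → 10, Right → 5; minimax = 5.
3 ≠ 5, so there is no saddle point; optimal play is mixed.
Wide is strictly dominated by T, so the server never plays it.
With Wide eliminated, Center is strictly dominated by Right (it gives the server strictly more in every remaining row), so the receiver never plays it.
On the remaining 2×2 (Body, T vs Left, Right):
Let the server play Body with probability p. Expected payoff against Left: 1p + 7(1−p) = −6p + 7; against Right: 5p + 3(1−p) = 2p + 3.
Setting these equal: −6p + 7 = 2p + 3 ⇒ −8p = -4 ⇒ p = 1/2, and the value is (-6)·(1/2) + 7 = 4.
For the receiver: with q = P(Left), equating Body's and T's payoffs gives −4q + 5 = 4q + 3 ⇒ q = 1/4.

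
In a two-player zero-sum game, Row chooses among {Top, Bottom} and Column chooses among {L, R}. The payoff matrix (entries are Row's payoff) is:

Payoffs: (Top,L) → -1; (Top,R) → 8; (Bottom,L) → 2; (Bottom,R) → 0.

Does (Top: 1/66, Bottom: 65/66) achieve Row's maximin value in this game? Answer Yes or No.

Against L this mix gives (1/66)·(-1) + (65/66)·2 = 43/22.
Against R this mix gives (1/66)·8 + (65/66)·0 = 4/33.
Column will play R, holding Row to 4/33. Shifting weight toward the row that does better against R would raise this floor (the equalizing mix achieves 16/11 against both R and L), so the proposed strategy is not optimal.

No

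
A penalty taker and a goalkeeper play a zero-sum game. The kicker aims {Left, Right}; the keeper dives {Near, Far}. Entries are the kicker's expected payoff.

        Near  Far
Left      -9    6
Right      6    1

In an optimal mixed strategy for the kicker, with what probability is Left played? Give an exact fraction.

Row minima: Left → -9, Right → 1; maximin = 1.
Column maxima: Near → 6, Far → 6; minimax = 6.
1 ≠ 6, so there is no saddle point; optimal play is mixed.
Let the kicker play Left with probability p. Expected payoff against Near: (-9)p + 6(1−p) = −15p + 6; against Far: 6p + 1(1−p) = 5p + 1.
Setting these equal: −15p + 6 = 5p + 1 ⇒ −20p = -5 ⇒ p = 1/4, and the value is (-15)·(1/4) + 6 = 9/4.
For the keeper: with q = P(Near), equating Left's and Right's payoffs gives −15q + 6 = 5q + 1 ⇒ q = 1/4.

1/4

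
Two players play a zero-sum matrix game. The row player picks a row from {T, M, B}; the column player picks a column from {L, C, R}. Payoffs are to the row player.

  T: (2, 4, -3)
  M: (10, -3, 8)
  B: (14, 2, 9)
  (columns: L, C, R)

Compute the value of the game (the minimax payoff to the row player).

Row minima: T → -3, M → -3, B → 2; maximin = 2.
Column maxima: L → 14, C → 4, R → 9; minimax = 4.
2 ≠ 4, so there is no saddle point; optimal play is mixed.
M is strictly dominated by B, so the row player never plays it.
L is strictly dominated by R (it gives the row player strictly more in every row), so the column player never plays it.
On the remaining 2×2 (T, B vs C, R):
Let the row player play T with probability p. Expected payoff against C: 4p + 2(1−p) = 2p + 2; against R: (-3)p + 9(1−p) = −12p + 9.
Setting these equal: 2p + 2 = −12p + 9 ⇒ 14p = 7 ⇒ p = 1/2, and the value is (2)·(1/2) + 2 = 3.
For the column player: with q = P(C), equating T's and B's payoffs gives 7q − 3 = −7q + 9 ⇒ q = 6/7.

3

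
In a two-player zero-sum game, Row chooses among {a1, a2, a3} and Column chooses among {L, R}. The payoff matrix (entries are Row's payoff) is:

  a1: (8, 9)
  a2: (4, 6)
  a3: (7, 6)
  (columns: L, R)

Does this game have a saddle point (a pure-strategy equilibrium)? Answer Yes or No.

Row minima: a1 → 8, a2 → 4, a3 → 6; maximin = 8.
Column maxima: L → 8, R → 9; minimax = 8.
maximin = minimax = 8, so a saddle point exists.

Yes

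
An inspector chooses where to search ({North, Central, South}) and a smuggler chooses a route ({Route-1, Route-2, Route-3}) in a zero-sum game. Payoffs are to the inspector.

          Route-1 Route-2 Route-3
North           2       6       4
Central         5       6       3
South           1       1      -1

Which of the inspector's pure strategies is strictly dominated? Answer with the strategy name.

North gives a strictly higher payoff than South against every column: 2 > 1, 6 > 1, 4 > -1.
So South is strictly dominated and the inspector never plays it.

South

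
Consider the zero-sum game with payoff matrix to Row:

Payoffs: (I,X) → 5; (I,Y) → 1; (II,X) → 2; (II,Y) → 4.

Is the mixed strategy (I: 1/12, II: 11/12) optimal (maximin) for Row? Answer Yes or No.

Against X this mix gives (1/12)·5 + (11/12)·2 = 9/4.
Against Y this mix gives (1/12)·1 + (11/12)·4 = 15/4.
Column will play X, holding Row to 9/4. Shifting weight toward the row that does better against X would raise this floor (the equalizing mix achieves 3 against both X and Y), so the proposed strategy is not optimal.

No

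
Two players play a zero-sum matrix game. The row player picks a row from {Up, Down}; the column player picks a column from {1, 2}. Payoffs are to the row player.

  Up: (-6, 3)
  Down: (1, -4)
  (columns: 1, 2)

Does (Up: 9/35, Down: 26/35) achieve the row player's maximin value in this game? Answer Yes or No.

No

Against 1 this mix gives (9/35)·(-6) + (26/35)·1 = -4/5.
Against 2 this mix gives (9/35)·3 + (26/35)·(-4) = -11/5.
The column player will play 2, holding the row player to -11/5. Shifting weight toward the row that does better against 2 would raise this floor (the equalizing mix achieves -3/2 against both 2 and 1), so the proposed strategy is not optimal.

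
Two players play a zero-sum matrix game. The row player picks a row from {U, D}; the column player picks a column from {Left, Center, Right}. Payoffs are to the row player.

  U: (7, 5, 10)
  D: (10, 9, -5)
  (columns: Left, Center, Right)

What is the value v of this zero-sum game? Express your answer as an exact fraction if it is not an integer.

Row minima: U → 5, D → -5; maximin = 5.
Column maxima: Left → 10, Center → 9, Right → 10; minimax = 9.
5 ≠ 9, so there is no saddle point; optimal play is mixed.
Left is strictly dominated by Center (it gives the row player strictly more in every row), so the column player never plays it.
On the remaining 2×2 (U, D vs Center, Right):
Let the row player play U with probability p. Expected payoff against Center: 5p + 9(1−p) = −4p + 9; against Right: 10p + (-5)(1−p) = 15p − 5.
Setting these equal: −4p + 9 = 15p − 5 ⇒ −19p = -14 ⇒ p = 14/19, and the value is (-4)·(14/19) + 9 = 115/19.
For the column player: with q = P(Center), equating U's and D's payoffs gives −5q + 10 = 14q − 5 ⇒ q = 15/19.

115/19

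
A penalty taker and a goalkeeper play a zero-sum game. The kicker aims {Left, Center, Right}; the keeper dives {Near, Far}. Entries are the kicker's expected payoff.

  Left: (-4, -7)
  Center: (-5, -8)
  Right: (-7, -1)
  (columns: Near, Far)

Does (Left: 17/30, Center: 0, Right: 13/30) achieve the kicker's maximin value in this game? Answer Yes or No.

Against Near this mix gives (17/30)·(-4) + (13/30)·(-7) = -53/10.
Against Far this mix gives (17/30)·(-7) + (13/30)·(-1) = -22/5.
The keeper will play Near, holding the kicker to -53/10. Shifting weight toward the row that does better against Near would raise this floor (the equalizing mix achieves -5 against both Near and Far), so the proposed strategy is not optimal.

No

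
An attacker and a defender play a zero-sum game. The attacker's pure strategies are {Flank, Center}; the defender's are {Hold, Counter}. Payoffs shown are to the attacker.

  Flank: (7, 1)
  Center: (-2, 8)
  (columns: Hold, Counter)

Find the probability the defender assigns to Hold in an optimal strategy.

7/16

Row minima: Flank → 1, Center → -2; maximin = 1.
Column maxima: Hold → 7, Counter → 8; minimax = 7.
1 ≠ 7, so there is no saddle point; optimal play is mixed.
Let the attacker play Flank with probability p. Expected payoff against Hold: 7p + (-2)(1−p) = 9p − 2; against Counter: 1p + 8(1−p) = −7p + 8.
Setting these equal: 9p − 2 = −7p + 8 ⇒ 16p = 10 ⇒ p = 5/8, and the value is (9)·(5/8) − 2 = 29/8.
For the defender: with q = P(Hold), equating Flank's and Center's payoffs gives 6q + 1 = −10q + 8 ⇒ q = 7/16.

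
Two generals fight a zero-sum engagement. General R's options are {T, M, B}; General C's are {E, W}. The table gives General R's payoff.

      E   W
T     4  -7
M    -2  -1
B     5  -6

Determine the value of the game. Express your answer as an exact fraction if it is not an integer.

-17/12

Row minima: T → -7, M → -2, B → -6; maximin = -2.
Column maxima: E → 5, W → -1; minimax = -1.
-2 ≠ -1, so there is no saddle point; optimal play is mixed.
T is strictly dominated by B, so General R never plays it.
On the remaining 2×2 (M, B vs E, W):
Let General R play M with probability p. Expected payoff against E: (-2)p + 5(1−p) = −7p + 5; against W: (-1)p + (-6)(1−p) = 5p − 6.
Setting these equal: −7p + 5 = 5p − 6 ⇒ −12p = -11 ⇒ p = 11/12, and the value is (-7)·(11/12) + 5 = -17/12.
For General C: with q = P(E), equating M's and B's payoffs gives −q − 1 = 11q − 6 ⇒ q = 5/12.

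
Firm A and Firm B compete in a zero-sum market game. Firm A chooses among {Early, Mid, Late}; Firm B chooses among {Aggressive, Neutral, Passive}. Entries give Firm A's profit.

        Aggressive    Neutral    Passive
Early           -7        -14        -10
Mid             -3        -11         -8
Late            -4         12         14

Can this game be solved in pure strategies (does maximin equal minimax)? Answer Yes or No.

Row minima: Early → -14, Mid → -11, Late → -4; maximin = -4.
Column maxima: Aggressive → -3, Neutral → 12, Passive → 14; minimax = -3.
-4 ≠ -3, so no pure-strategy equilibrium exists.

No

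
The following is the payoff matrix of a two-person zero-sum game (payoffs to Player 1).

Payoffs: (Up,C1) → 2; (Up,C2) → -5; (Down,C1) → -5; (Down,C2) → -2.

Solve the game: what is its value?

Row minima: Up → -5, Down → -5; maximin = -5.
Column maxima: C1 → 2, C2 → -2; minimax = -2.
-5 ≠ -2, so there is no saddle point; optimal play is mixed.
Let Player 1 play Up with probability p. Expected payoff against C1: 2p + (-5)(1−p) = 7p − 5; against C2: (-5)p + (-2)(1−p) = −3p − 2.
Setting these equal: 7p − 5 = −3p − 2 ⇒ 10p = 3 ⇒ p = 3/10, and the value is (7)·(3/10) − 5 = -29/10.
For Player 2: with q = P(C1), equating Up's and Down's payoffs gives 7q − 5 = −3q − 2 ⇒ q = 3/10.

-29/10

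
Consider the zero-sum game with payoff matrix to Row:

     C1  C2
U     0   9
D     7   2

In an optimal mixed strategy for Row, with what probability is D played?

Row minima: U → 0, D → 2; maximin = 2.
Column maxima: C1 → 7, C2 → 9; minimax = 7.
2 ≠ 7, so there is no saddle point; optimal play is mixed.
Let Row play U with probability p. Expected payoff against C1: 0p + 7(1−p) = −7p + 7; against C2: 9p + 2(1−p) = 7p + 2.
Setting these equal: −7p + 7 = 7p + 2 ⇒ −14p = -5 ⇒ p = 5/14, and the value is (-7)·(5/14) + 7 = 9/2.
For Column: with q = P(C1), equating U's and D's payoffs gives −9q + 9 = 5q + 2 ⇒ q = 1/2.

9/14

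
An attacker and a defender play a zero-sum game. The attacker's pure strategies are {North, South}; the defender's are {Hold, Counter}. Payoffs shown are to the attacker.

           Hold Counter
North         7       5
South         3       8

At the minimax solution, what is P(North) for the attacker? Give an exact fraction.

Row minima: North → 5, South → 3; maximin = 5.
Column maxima: Hold → 7, Counter → 8; minimax = 7.
5 ≠ 7, so there is no saddle point; optimal play is mixed.
Let the attacker play North with probability p. Expected payoff against Hold: 7p + 3(1−p) = 4p + 3; against Counter: 5p + 8(1−p) = −3p + 8.
Setting these equal: 4p + 3 = −3p + 8 ⇒ 7p = 5 ⇒ p = 5/7, and the value is (4)·(5/7) + 3 = 41/7.
For the defender: with q = P(Hold), equating North's and South's payoffs gives 2q + 5 = −5q + 8 ⇒ q = 3/7.

5/7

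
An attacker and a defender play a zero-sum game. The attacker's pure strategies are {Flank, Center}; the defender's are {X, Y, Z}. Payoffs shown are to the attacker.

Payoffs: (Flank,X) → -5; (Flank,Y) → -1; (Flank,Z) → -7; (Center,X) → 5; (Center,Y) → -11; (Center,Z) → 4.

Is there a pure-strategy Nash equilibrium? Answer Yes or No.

Row minima: Flank → -7, Center → -11; maximin = -7.
Column maxima: X → 5, Y → -1, Z → 4; minimax = -1.
-7 ≠ -1, so no pure-strategy equilibrium exists.

No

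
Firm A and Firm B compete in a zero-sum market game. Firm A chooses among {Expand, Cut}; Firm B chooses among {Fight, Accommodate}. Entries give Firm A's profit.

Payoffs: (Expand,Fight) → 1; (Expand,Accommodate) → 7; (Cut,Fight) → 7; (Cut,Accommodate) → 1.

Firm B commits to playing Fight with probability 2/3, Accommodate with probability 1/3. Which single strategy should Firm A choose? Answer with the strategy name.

Expected payoff of Expand: (2/3)·1 + (1/3)·7 = 3.
Expected payoff of Cut: (2/3)·7 + (1/3)·1 = 5.
The largest is 5, so Firm A's best response is Cut.

Cut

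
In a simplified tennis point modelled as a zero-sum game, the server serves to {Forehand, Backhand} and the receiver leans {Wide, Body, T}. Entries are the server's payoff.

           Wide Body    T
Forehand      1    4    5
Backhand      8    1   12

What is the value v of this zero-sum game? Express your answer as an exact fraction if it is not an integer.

Row minima: Forehand → 1, Backhand → 1; maximin = 1.
Column maxima: Wide → 8, Body → 4, T → 12; minimax = 4.
1 ≠ 4, so there is no saddle point; optimal play is mixed.
T is strictly dominated by Wide (it gives the server strictly more in every row), so the receiver never plays it.
On the remaining 2×2 (Forehand, Backhand vs Wide, Body):
Let the server play Forehand with probability p. Expected payoff against Wide: 1p + 8(1−p) = −7p + 8; against Body: 4p + 1(1−p) = 3p + 1.
Setting these equal: −7p + 8 = 3p + 1 ⇒ −10p = -7 ⇒ p = 7/10, and the value is (-7)·(7/10) + 8 = 31/10.
For the receiver: with q = P(Wide), equating Forehand's and Backhand's payoffs gives −3q + 4 = 7q + 1 ⇒ q = 3/10.

31/10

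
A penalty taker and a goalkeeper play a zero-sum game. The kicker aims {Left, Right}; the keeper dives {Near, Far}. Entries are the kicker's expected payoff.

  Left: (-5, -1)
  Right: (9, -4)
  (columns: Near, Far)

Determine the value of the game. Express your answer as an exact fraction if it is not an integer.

-29/17

Row minima: Left → -5, Right → -4; maximin = -4.
Column maxima: Near → 9, Far → -1; minimax = -1.
-4 ≠ -1, so there is no saddle point; optimal play is mixed.
Let the kicker play Left with probability p. Expected payoff against Near: (-5)p + 9(1−p) = −14p + 9; against Far: (-1)p + (-4)(1−p) = 3p − 4.
Setting these equal: −14p + 9 = 3p − 4 ⇒ −17p = -13 ⇒ p = 13/17, and the value is (-14)·(13/17) + 9 = -29/17.
For the keeper: with q = P(Near), equating Left's and Right's payoffs gives −4q − 1 = 13q − 4 ⇒ q = 3/17.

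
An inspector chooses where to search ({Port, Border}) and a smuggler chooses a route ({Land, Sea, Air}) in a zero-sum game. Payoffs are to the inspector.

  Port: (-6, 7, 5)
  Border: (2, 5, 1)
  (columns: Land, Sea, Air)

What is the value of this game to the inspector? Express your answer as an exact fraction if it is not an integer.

4/3

Row minima: Port → -6, Border → 1; maximin = 1.
Column maxima: Land → 2, Sea → 7, Air → 5; minimax = 2.
1 ≠ 2, so there is no saddle point; optimal play is mixed.
Sea is strictly dominated by Land (it gives the inspector strictly more in every row), so the smuggler never plays it.
On the remaining 2×2 (Port, Border vs Land, Air):
Let the inspector play Port with probability p. Expected payoff against Land: (-6)p + 2(1−p) = −8p + 2; against Air: 5p + 1(1−p) = 4p + 1.
Setting these equal: −8p + 2 = 4p + 1 ⇒ −12p = -1 ⇒ p = 1/12, and the value is (-8)·(1/12) + 2 = 4/3.
For the smuggler: with q = P(Land), equating Port's and Border's payoffs gives −11q + 5 = q + 1 ⇒ q = 1/3.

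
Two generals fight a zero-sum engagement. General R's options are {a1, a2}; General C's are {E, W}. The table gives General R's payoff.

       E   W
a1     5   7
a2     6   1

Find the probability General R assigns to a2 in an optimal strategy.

Row minima: a1 → 5, a2 → 1; maximin = 5.
Column maxima: E → 6, W → 7; minimax = 6.
5 ≠ 6, so there is no saddle point; optimal play is mixed.
Let General R play a1 with probability p. Expected payoff against E: 5p + 6(1−p) = −p + 6; against W: 7p + 1(1−p) = 6p + 1.
Setting these equal: −p + 6 = 6p + 1 ⇒ −7p = -5 ⇒ p = 5/7, and the value is (-1)·(5/7) + 6 = 37/7.
For General C: with q = P(E), equating a1's and a2's payoffs gives −2q + 7 = 5q + 1 ⇒ q = 6/7.

2/7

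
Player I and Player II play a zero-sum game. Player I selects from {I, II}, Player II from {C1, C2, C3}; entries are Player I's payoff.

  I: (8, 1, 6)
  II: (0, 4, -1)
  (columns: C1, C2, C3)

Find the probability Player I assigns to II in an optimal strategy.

Row minima: I → 1, II → -1; maximin = 1.
Column maxima: C1 → 8, C2 → 4, C3 → 6; minimax = 4.
1 ≠ 4, so there is no saddle point; optimal play is mixed.
C1 is strictly dominated by C3 (it gives Player I strictly more in every row), so Player II never plays it.
On the remaining 2×2 (I, II vs C2, C3):
Let Player I play I with probability p. Expected payoff against C2: 1p + 4(1−p) = −3p + 4; against C3: 6p + (-1)(1−p) = 7p − 1.
Setting these equal: −3p + 4 = 7p − 1 ⇒ −10p = -5 ⇒ p = 1/2, and the value is (-3)·(1/2) + 4 = 5/2.
For Player II: with q = P(C2), equating I's and II's payoffs gives −5q + 6 = 5q − 1 ⇒ q = 7/10.

1/2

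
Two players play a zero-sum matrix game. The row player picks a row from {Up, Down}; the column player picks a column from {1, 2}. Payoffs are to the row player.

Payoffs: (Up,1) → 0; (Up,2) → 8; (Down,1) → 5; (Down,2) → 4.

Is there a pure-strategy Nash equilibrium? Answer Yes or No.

No

Row minima: Up → 0, Down → 4; maximin = 4.
Column maxima: 1 → 5, 2 → 8; minimax = 5.
4 ≠ 5, so no pure-strategy equilibrium exists.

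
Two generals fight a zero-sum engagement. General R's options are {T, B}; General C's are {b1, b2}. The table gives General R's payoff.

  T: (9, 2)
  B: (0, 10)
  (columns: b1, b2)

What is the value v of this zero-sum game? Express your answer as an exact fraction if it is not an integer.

90/17

Row minima: T → 2, B → 0; maximin = 2.
Column maxima: b1 → 9, b2 → 10; minimax = 9.
2 ≠ 9, so there is no saddle point; optimal play is mixed.
Let General R play T with probability p. Expected payoff against b1: 9p + 0(1−p) = 9p; against b2: 2p + 10(1−p) = −8p + 10.
Setting these equal: 9p = −8p + 10 ⇒ 17p = 10 ⇒ p = 10/17, and the value is (9)·(10/17) = 90/17.
For General C: with q = P(b1), equating T's and B's payoffs gives 7q + 2 = −10q + 10 ⇒ q = 8/17.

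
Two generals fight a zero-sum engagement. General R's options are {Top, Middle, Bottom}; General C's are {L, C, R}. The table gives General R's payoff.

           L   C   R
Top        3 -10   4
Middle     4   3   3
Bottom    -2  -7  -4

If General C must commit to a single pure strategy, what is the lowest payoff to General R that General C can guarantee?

Column maxima: L → 4, C → 3, R → 4.
The smallest of these is 3.

3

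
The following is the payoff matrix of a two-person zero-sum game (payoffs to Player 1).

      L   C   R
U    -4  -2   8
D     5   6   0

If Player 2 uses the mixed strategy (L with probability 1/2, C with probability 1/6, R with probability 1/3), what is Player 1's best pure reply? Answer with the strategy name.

D

Expected payoff of U: (1/2)·(-4) + (1/6)·(-2) + (1/3)·8 = 1/3.
Expected payoff of D: (1/2)·5 + (1/6)·6 + (1/3)·0 = 7/2.
The largest is 7/2, so Player 1's best response is D.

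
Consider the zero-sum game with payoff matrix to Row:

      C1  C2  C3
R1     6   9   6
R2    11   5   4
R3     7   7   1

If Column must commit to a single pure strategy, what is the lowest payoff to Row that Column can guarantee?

Column maxima: C1 → 11, C2 → 9, C3 → 6.
The smallest of these is 6.

6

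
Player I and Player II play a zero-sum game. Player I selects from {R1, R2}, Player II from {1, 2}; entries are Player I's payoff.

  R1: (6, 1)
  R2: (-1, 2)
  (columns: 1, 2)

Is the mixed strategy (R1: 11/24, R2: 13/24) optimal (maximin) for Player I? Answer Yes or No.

Against 1 this mix gives (11/24)·6 + (13/24)·(-1) = 53/24.
Against 2 this mix gives (11/24)·1 + (13/24)·2 = 37/24.
Player II will play 2, holding Player I to 37/24. Shifting weight toward the row that does better against 2 would raise this floor (the equalizing mix achieves 13/8 against both 2 and 1), so the proposed strategy is not optimal.

No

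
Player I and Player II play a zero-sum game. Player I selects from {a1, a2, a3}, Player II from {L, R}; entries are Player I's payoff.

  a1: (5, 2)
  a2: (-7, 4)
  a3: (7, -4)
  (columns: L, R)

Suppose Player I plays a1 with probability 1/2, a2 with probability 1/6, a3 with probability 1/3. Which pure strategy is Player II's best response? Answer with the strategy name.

R

If Player II plays L, Player I's expected payoff is (1/2)·5 + (1/6)·(-7) + (1/3)·7 = 11/3.
If Player II plays R, Player I's expected payoff is (1/2)·2 + (1/6)·4 + (1/3)·(-4) = 1/3.
Player II minimizes Player I's payoff; the smallest is 1/3, so the best response is R.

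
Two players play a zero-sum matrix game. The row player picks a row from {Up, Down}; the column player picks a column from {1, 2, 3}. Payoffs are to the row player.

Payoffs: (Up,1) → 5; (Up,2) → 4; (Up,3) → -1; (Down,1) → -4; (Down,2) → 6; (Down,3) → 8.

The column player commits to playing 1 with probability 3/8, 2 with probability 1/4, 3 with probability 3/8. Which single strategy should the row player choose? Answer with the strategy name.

Expected payoff of Up: (3/8)·5 + (1/4)·4 + (3/8)·(-1) = 5/2.
Expected payoff of Down: (3/8)·(-4) + (1/4)·6 + (3/8)·8 = 3.
The largest is 3, so the row player's best response is Down.

Down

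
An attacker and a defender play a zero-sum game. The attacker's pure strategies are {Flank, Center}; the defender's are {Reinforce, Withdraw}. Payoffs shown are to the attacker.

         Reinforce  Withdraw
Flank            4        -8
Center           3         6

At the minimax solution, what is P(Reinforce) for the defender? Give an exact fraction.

14/15

Row minima: Flank → -8, Center → 3; maximin = 3.
Column maxima: Reinforce → 4, Withdraw → 6; minimax = 4.
3 ≠ 4, so there is no saddle point; optimal play is mixed.
Let the attacker play Flank with probability p. Expected payoff against Reinforce: 4p + 3(1−p) = p + 3; against Withdraw: (-8)p + 6(1−p) = −14p + 6.
Setting these equal: p + 3 = −14p + 6 ⇒ 15p = 3 ⇒ p = 1/5, and the value is (1)·(1/5) + 3 = 16/5.
For the defender: with q = P(Reinforce), equating Flank's and Center's payoffs gives 12q − 8 = −3q + 6 ⇒ q = 14/15.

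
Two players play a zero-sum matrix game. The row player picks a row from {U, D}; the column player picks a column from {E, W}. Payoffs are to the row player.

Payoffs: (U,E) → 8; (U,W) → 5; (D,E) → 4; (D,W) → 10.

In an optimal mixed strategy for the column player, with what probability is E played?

Row minima: U → 5, D → 4; maximin = 5.
Column maxima: E → 8, W → 10; minimax = 8.
5 ≠ 8, so there is no saddle point; optimal play is mixed.
Let the row player play U with probability p. Expected payoff against E: 8p + 4(1−p) = 4p + 4; against W: 5p + 10(1−p) = −5p + 10.
Setting these equal: 4p + 4 = −5p + 10 ⇒ 9p = 6 ⇒ p = 2/3, and the value is (4)·(2/3) + 4 = 20/3.
For the column player: with q = P(E), equating U's and D's payoffs gives 3q + 5 = −6q + 10 ⇒ q = 5/9.

5/9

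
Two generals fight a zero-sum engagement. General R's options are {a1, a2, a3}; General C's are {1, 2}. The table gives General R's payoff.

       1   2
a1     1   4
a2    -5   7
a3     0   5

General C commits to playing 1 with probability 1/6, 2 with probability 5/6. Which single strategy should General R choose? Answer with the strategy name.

Expected payoff of a1: (1/6)·1 + (5/6)·4 = 7/2.
Expected payoff of a2: (1/6)·(-5) + (5/6)·7 = 5.
Expected payoff of a3: (1/6)·0 + (5/6)·5 = 25/6.
The largest is 5, so General R's best response is a2.

a2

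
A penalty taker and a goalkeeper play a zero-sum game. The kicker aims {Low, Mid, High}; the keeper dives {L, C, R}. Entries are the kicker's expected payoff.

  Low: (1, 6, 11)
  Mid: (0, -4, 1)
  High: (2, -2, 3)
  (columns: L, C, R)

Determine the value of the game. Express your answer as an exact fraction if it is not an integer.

Row minima: Low → 1, Mid → -4, High → -2; maximin = 1.
Column maxima: L → 2, C → 6, R → 11; minimax = 2.
1 ≠ 2, so there is no saddle point; optimal play is mixed.
Mid is strictly dominated by Low, so the kicker never plays it.
R is strictly dominated by L (it gives the kicker strictly more in every row), so the keeper never plays it.
On the remaining 2×2 (Low, High vs L, C):
Let the kicker play Low with probability p. Expected payoff against L: 1p + 2(1−p) = −p + 2; against C: 6p + (-2)(1−p) = 8p − 2.
Setting these equal: −p + 2 = 8p − 2 ⇒ −9p = -4 ⇒ p = 4/9, and the value is (-1)·(4/9) + 2 = 14/9.
For the keeper: with q = P(L), equating Low's and High's payoffs gives −5q + 6 = 4q − 2 ⇒ q = 8/9.

14/9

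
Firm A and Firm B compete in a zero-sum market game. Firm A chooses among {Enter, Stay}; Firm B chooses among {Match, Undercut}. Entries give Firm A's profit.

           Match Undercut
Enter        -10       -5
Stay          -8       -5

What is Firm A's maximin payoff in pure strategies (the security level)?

-8

Row minima: Enter → -10, Stay → -8.
The best of these is -8.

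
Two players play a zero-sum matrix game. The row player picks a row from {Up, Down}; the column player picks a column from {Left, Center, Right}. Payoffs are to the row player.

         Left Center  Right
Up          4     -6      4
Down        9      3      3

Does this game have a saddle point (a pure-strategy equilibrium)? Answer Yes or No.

Yes

Row minima: Up → -6, Down → 3; maximin = 3.
Column maxima: Left → 9, Center → 3, Right → 4; minimax = 3.
maximin = minimax = 3, so a saddle point exists.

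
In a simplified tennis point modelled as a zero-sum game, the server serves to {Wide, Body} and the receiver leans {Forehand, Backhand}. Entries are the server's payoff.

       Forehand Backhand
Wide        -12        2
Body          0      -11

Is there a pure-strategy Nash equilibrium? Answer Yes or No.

Row minima: Wide → -12, Body → -11; maximin = -11.
Column maxima: Forehand → 0, Backhand → 2; minimax = 0.
-11 ≠ 0, so no pure-strategy equilibrium exists.

No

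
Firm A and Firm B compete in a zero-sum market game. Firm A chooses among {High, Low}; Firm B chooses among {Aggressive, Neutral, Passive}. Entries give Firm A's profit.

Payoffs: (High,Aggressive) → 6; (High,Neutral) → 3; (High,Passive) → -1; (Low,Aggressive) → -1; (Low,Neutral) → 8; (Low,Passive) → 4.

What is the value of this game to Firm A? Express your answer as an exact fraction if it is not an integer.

Row minima: High → -1, Low → -1; maximin = -1.
Column maxima: Aggressive → 6, Neutral → 8, Passive → 4; minimax = 4.
-1 ≠ 4, so there is no saddle point; optimal play is mixed.
Neutral is strictly dominated by Passive (it gives Firm A strictly more in every row), so Firm B never plays it.
On the remaining 2×2 (High, Low vs Aggressive, Passive):
Let Firm A play High with probability p. Expected payoff against Aggressive: 6p + (-1)(1−p) = 7p − 1; against Passive: (-1)p + 4(1−p) = −5p + 4.
Setting these equal: 7p − 1 = −5p + 4 ⇒ 12p = 5 ⇒ p = 5/12, and the value is (7)·(5/12) − 1 = 23/12.
For Firm B: with q = P(Aggressive), equating High's and Low's payoffs gives 7q − 1 = −5q + 4 ⇒ q = 5/12.

23/12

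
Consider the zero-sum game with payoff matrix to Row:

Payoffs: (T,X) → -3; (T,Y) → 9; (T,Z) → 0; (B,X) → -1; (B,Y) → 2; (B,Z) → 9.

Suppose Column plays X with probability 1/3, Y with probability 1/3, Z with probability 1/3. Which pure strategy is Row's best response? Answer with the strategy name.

B

Expected payoff of T: (1/3)·(-3) + (1/3)·9 + (1/3)·0 = 2.
Expected payoff of B: (1/3)·(-1) + (1/3)·2 + (1/3)·9 = 10/3.
The largest is 10/3, so Row's best response is B.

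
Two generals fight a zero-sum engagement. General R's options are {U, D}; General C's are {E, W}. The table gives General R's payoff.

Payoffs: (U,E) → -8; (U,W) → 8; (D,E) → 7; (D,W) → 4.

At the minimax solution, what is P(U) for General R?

3/19

Row minima: U → -8, D → 4; maximin = 4.
Column maxima: E → 7, W → 8; minimax = 7.
4 ≠ 7, so there is no saddle point; optimal play is mixed.
Let General R play U with probability p. Expected payoff against E: (-8)p + 7(1−p) = −15p + 7; against W: 8p + 4(1−p) = 4p + 4.
Setting these equal: −15p + 7 = 4p + 4 ⇒ −19p = -3 ⇒ p = 3/19, and the value is (-15)·(3/19) + 7 = 88/19.
For General C: with q = P(E), equating U's and D's payoffs gives −16q + 8 = 3q + 4 ⇒ q = 4/19.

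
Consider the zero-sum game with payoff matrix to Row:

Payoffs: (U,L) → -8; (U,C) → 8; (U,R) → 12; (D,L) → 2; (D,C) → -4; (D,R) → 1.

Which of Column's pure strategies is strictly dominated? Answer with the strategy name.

C holds Row's payoff strictly below R in every row: 8 < 12, -4 < 1.
So R is strictly dominated for Column.

R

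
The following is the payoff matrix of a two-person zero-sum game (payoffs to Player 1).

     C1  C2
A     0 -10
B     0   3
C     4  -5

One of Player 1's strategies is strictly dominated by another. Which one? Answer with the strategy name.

A

C gives a strictly higher payoff than A against every column: 4 > 0, -5 > -10.
So A is strictly dominated and Player 1 never plays it.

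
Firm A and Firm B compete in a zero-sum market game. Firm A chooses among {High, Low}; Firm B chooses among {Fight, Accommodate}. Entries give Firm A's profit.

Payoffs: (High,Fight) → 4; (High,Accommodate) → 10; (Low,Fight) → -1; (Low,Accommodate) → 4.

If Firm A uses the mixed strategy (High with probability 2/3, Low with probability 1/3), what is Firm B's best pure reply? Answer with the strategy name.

If Firm B plays Fight, Firm A's expected payoff is (2/3)·4 + (1/3)·(-1) = 7/3.
If Firm B plays Accommodate, Firm A's expected payoff is (2/3)·10 + (1/3)·4 = 8.
Firm B minimizes Firm A's payoff; the smallest is 7/3, so the best response is Fight.

Fight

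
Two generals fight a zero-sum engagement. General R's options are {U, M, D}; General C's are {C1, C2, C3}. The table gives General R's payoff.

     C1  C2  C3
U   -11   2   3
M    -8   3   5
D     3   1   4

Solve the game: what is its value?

17/13

Row minima: U → -11, M → -8, D → 1; maximin = 1.
Column maxima: C1 → 3, C2 → 3, C3 → 5; minimax = 3.
1 ≠ 3, so there is no saddle point; optimal play is mixed.
U is strictly dominated by M, so General R never plays it.
C3 is strictly dominated by C1 (it gives General R strictly more in every row), so General C never plays it.
On the remaining 2×2 (M, D vs C1, C2):
Let General R play M with probability p. Expected payoff against C1: (-8)p + 3(1−p) = −11p + 3; against C2: 3p + 1(1−p) = 2p + 1.
Setting these equal: −11p + 3 = 2p + 1 ⇒ −13p = -2 ⇒ p = 2/13, and the value is (-11)·(2/13) + 3 = 17/13.
For General C: with q = P(C1), equating M's and D's payoffs gives −11q + 3 = 2q + 1 ⇒ q = 2/13.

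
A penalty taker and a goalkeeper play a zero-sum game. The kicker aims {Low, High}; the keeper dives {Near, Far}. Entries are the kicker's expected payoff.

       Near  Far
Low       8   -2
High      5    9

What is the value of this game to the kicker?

Row minima: Low → -2, High → 5; maximin = 5.
Column maxima: Near → 8, Far → 9; minimax = 8.
5 ≠ 8, so there is no saddle point; optimal play is mixed.
Let the kicker play Low with probability p. Expected payoff against Near: 8p + 5(1−p) = 3p + 5; against Far: (-2)p + 9(1−p) = −11p + 9.
Setting these equal: 3p + 5 = −11p + 9 ⇒ 14p = 4 ⇒ p = 2/7, and the value is (3)·(2/7) + 5 = 41/7.
For the keeper: with q = P(Near), equating Low's and High's payoffs gives 10q − 2 = −4q + 9 ⇒ q = 11/14.

41/7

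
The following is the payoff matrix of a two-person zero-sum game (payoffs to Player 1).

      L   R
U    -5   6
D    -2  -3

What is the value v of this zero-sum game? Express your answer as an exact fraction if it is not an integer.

-9/4

Row minima: U → -5, D → -3; maximin = -3.
Column maxima: L → -2, R → 6; minimax = -2.
-3 ≠ -2, so there is no saddle point; optimal play is mixed.
Let Player 1 play U with probability p. Expected payoff against L: (-5)p + (-2)(1−p) = −3p − 2; against R: 6p + (-3)(1−p) = 9p − 3.
Setting these equal: −3p − 2 = 9p − 3 ⇒ −12p = -1 ⇒ p = 1/12, and the value is (-3)·(1/12) − 2 = -9/4.
For Player 2: with q = P(L), equating U's and D's payoffs gives −11q + 6 = q − 3 ⇒ q = 3/4.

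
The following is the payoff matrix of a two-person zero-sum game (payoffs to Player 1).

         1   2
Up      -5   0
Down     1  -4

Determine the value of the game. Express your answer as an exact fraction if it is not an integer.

-2

Row minima: Up → -5, Down → -4; maximin = -4.
Column maxima: 1 → 1, 2 → 0; minimax = 0.
-4 ≠ 0, so there is no saddle point; optimal play is mixed.
Let Player 1 play Up with probability p. Expected payoff against 1: (-5)p + 1(1−p) = −6p + 1; against 2: 0p + (-4)(1−p) = 4p − 4.
Setting these equal: −6p + 1 = 4p − 4 ⇒ −10p = -5 ⇒ p = 1/2, and the value is (-6)·(1/2) + 1 = -2.
For Player 2: with q = P(1), equating Up's and Down's payoffs gives −5q = 5q − 4 ⇒ q = 2/5.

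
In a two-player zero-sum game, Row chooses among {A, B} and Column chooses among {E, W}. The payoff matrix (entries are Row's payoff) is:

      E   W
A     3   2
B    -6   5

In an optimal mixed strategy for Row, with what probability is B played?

1/12

Row minima: A → 2, B → -6; maximin = 2.
Column maxima: E → 3, W → 5; minimax = 3.
2 ≠ 3, so there is no saddle point; optimal play is mixed.
Let Row play A with probability p. Expected payoff against E: 3p + (-6)(1−p) = 9p − 6; against W: 2p + 5(1−p) = −3p + 5.
Setting these equal: 9p − 6 = −3p + 5 ⇒ 12p = 11 ⇒ p = 11/12, and the value is (9)·(11/12) − 6 = 9/4.
For Column: with q = P(E), equating A's and B's payoffs gives q + 2 = −11q + 5 ⇒ q = 1/4.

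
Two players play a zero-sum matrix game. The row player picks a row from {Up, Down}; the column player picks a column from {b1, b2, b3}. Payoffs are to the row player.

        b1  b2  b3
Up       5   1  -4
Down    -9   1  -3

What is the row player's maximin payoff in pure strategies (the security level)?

Row minima: Up → -4, Down → -9.
The best of these is -4.

-4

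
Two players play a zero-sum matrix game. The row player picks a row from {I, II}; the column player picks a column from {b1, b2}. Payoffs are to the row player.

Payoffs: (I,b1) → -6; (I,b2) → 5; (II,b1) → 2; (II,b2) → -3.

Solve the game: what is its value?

Row minima: I → -6, II → -3; maximin = -3.
Column maxima: b1 → 2, b2 → 5; minimax = 2.
-3 ≠ 2, so there is no saddle point; optimal play is mixed.
Let the row player play I with probability p. Expected payoff against b1: (-6)p + 2(1−p) = −8p + 2; against b2: 5p + (-3)(1−p) = 8p − 3.
Setting these equal: −8p + 2 = 8p − 3 ⇒ −16p = -5 ⇒ p = 5/16, and the value is (-8)·(5/16) + 2 = -1/2.
For the column player: with q = P(b1), equating I's and II's payoffs gives −11q + 5 = 5q − 3 ⇒ q = 1/2.

-1/2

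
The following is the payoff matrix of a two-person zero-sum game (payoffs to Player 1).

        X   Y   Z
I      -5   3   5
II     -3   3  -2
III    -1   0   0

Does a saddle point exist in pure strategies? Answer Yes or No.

Row minima: I → -5, II → -3, III → -1; maximin = -1.
Column maxima: X → -1, Y → 3, Z → 5; minimax = -1.
maximin = minimax = -1, so a saddle point exists.

Yes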